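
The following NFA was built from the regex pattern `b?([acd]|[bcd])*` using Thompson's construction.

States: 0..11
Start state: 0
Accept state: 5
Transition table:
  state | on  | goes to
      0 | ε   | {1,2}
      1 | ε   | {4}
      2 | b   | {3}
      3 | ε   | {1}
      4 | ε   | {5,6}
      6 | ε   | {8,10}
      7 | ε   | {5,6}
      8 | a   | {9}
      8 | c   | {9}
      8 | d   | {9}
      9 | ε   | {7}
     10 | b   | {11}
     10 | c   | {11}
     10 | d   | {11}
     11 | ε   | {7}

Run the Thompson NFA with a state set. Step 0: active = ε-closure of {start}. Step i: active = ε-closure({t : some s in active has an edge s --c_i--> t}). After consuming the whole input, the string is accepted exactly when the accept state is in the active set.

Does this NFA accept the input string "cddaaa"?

start: ε-closure({0}) = {0,1,2,4,5,6,8,10}
'c' @ 1: {5,6,7,8,9,10,11}  [accepting]
'd' @ 2: {5,6,7,8,9,10,11}  [accepting]
'd' @ 3: {5,6,7,8,9,10,11}  [accepting]
'a' @ 4: {5,6,7,8,9,10}  [accepting]
'a' @ 5: {5,6,7,8,9,10}  [accepting]
'a' @ 6: {5,6,7,8,9,10}  [accepting]
end set {5,6,7,8,9,10} — state 5 in

Answer: ACCEPT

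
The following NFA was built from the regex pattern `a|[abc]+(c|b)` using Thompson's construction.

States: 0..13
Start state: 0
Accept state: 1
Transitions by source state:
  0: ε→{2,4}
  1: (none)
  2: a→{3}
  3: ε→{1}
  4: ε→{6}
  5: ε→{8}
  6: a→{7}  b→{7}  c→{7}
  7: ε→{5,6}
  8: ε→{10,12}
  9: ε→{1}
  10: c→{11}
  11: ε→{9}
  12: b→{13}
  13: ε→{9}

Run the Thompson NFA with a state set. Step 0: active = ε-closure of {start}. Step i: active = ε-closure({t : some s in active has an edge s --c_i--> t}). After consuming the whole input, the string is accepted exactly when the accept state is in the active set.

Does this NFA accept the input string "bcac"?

Answer: ACCEPT

Steps:
S₀ = ε-closure({0}) = {0,2,4,6}
'b' @ 1: {5,6,7,8,10,12}
'c' @ 2: {1,5,6,7,8,9,10,11,12}  (accept∈set)
'a' @ 3: {5,6,7,8,10,12}
'c' @ 4: {1,5,6,7,8,9,10,11,12}  (accept∈set)
after full input: {1,5,6,7,8,9,10,11,12}  (accept=1 in)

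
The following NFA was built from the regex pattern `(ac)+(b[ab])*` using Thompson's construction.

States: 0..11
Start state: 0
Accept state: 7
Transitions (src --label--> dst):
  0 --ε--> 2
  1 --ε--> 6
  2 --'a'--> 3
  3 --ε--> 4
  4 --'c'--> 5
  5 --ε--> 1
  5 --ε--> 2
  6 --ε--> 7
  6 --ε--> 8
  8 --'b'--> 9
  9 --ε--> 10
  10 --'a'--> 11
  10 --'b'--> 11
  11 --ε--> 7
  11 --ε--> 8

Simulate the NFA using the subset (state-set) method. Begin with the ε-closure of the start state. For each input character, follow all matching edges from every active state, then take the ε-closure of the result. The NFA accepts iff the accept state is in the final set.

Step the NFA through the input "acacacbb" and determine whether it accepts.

Answer: ACCEPT

Derivation:
S₀ = ε-closure({0}) = {0,2}
'a' @ 1: {3,4}
'c' @ 2: {1,2,5,6,7,8}  (accept∈set)
'a' @ 3: {3,4}
'c' @ 4: {1,2,5,6,7,8}  (accept∈set)
'a' @ 5: {3,4}
'c' @ 6: {1,2,5,6,7,8}  (accept∈set)
'b' @ 7: {9,10}
'b' @ 8: {7,8,11}  (accept∈set)
after full input: {7,8,11}  (accept=7 in)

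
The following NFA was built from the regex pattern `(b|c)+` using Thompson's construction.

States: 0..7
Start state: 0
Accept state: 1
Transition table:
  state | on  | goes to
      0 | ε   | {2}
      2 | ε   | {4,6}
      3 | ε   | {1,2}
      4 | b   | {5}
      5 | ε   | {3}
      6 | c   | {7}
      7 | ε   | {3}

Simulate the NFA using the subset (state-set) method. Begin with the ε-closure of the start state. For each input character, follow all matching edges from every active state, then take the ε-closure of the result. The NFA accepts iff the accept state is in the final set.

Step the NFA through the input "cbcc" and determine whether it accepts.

Answer: ACCEPT

Steps:
S₀ = ε-closure({0}) = {0,2,4,6}
'c' @ 1: {1,2,3,4,6,7}  [accepting]
'b' @ 2: {1,2,3,4,5,6}  [accepting]
'c' @ 3: {1,2,3,4,6,7}  [accepting]
'c' @ 4: {1,2,3,4,6,7}  [accepting]
after full input: {1,2,3,4,6,7}  (accept=1 in)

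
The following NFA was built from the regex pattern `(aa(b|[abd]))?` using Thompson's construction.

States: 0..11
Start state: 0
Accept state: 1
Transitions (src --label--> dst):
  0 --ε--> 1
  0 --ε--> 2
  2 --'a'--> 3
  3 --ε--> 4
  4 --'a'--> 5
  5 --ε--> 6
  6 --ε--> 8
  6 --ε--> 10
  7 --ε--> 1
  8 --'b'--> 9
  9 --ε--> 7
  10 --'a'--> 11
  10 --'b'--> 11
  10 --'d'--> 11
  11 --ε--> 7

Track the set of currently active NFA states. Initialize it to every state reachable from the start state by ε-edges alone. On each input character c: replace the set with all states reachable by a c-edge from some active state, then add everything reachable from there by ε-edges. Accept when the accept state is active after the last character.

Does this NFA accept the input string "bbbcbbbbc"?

Answer: REJECT

Trace:
start: ε-closure({0}) = {0,1,2}
'b' @ 1: {}  — no active states
rest 'bbcbbbbc' ignored (set empty)
final: {}; accept 1 not in set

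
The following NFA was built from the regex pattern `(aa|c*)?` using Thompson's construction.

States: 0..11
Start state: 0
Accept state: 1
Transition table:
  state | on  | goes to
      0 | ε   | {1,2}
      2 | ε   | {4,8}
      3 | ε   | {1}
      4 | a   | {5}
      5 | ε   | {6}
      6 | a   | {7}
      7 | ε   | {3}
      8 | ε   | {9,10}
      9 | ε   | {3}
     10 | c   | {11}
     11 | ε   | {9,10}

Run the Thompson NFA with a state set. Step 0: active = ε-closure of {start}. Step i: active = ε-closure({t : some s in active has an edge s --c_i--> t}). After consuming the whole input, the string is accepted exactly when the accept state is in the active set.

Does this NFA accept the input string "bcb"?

Answer: REJECT

Trace:
initial (ε-close {0}): {0,1,2,3,4,8,9,10}
'b' @ 1: {}  — no active states
rest 'cb' ignored (set empty)
final: {}; accept 1 not in set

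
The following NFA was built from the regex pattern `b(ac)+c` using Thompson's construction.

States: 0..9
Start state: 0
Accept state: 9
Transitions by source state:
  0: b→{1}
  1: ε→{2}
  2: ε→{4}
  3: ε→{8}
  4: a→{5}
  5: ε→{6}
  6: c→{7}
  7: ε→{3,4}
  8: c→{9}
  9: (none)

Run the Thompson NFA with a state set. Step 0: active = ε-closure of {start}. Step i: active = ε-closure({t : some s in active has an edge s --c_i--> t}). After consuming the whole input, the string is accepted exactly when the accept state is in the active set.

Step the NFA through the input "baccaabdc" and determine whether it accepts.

Answer: REJECT

Steps:
start: ε-closure({0}) = {0}
'b' @ 1: {1,2,4}
'a' @ 2: {5,6}
'c' @ 3: {3,4,7,8}
'c' @ 4: {9}  (accept∈set)
'a' @ 5: {}  — no active states
rest 'abdc' ignored (set empty)
after full input: {}  (accept=9 not in)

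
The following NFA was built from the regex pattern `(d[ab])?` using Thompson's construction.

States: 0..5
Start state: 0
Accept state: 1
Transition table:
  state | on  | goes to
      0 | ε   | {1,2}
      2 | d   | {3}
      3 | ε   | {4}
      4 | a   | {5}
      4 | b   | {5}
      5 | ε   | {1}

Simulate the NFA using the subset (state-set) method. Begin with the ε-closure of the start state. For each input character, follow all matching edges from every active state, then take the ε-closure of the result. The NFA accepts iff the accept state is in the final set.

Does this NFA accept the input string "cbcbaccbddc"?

Answer: REJECT

Derivation:
S₀ = ε-closure({0}) = {0,1,2}
'c' @ 1: {}  — state set empty
rest 'bcbaccbddc' ignored (set empty)
end set {} — state 1 not in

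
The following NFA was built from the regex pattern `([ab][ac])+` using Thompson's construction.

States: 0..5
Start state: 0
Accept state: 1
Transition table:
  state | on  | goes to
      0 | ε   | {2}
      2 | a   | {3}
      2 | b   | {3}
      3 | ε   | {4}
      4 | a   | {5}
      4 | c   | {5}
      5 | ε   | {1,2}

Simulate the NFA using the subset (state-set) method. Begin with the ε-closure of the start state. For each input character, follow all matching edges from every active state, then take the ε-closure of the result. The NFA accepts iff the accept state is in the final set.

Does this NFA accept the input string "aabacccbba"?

Answer: REJECT

Derivation:
S₀ = ε-closure({0}) = {0,2}
'a' @ 1: {3,4}
'a' @ 2: {1,2,5}  [accepting]
'b' @ 3: {3,4}
'a' @ 4: {1,2,5}  [accepting]
'c' @ 5: {}  — no active states
rest 'ccbba' ignored (set empty)
final: {}; accept 1 not in set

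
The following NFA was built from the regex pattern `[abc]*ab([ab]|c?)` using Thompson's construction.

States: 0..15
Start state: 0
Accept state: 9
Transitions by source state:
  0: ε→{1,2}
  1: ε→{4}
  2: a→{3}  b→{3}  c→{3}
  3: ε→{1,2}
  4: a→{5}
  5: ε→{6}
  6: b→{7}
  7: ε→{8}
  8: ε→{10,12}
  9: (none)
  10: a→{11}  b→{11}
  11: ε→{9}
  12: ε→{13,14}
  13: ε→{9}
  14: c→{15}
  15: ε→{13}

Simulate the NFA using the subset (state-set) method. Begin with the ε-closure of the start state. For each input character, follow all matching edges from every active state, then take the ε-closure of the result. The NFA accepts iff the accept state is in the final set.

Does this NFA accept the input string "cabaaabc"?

Answer: ACCEPT

Trace:
initial (ε-close {0}): {0,1,2,4}
'c' @ 1: {1,2,3,4}
'a' @ 2: {1,2,3,4,5,6}
'b' @ 3: {1,2,3,4,7,8,9,10,12,13,14}  (accept∈set)
'a' @ 4: {1,2,3,4,5,6,9,11}  (accept∈set)
'a' @ 5: {1,2,3,4,5,6}
'a' @ 6: {1,2,3,4,5,6}
'b' @ 7: {1,2,3,4,7,8,9,10,12,13,14}  (accept∈set)
'c' @ 8: {1,2,3,4,9,13,15}  (accept∈set)
final: {1,2,3,4,9,13,15}; accept 9 in set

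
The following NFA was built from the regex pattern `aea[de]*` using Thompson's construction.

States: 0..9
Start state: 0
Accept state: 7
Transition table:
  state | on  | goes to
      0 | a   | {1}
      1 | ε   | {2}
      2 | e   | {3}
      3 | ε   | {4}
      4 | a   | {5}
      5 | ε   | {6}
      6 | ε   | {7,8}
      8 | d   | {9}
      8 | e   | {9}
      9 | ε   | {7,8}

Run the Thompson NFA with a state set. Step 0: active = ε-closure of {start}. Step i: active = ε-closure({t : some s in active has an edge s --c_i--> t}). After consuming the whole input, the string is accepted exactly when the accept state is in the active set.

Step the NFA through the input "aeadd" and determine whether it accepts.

Answer: ACCEPT

Derivation:
initial (ε-close {0}): {0}
'a' @ 1: {1,2}
'e' @ 2: {3,4}
'a' @ 3: {5,6,7,8}  ✓accept
'd' @ 4: {7,8,9}  ✓accept
'd' @ 5: {7,8,9}  ✓accept
final: {7,8,9}; accept 7 in set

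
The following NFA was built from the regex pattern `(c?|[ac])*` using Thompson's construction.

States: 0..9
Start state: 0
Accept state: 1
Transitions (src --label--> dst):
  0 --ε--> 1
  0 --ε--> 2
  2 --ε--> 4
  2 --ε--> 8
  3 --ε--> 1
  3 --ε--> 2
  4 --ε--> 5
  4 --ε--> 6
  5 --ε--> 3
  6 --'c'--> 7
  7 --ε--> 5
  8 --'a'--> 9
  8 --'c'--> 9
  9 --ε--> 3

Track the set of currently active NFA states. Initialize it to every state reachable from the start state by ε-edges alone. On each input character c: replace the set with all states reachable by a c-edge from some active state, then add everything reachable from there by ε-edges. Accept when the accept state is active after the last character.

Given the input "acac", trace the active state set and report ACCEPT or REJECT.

S₀ = ε-closure({0}) = {0,1,2,3,4,5,6,8}
'a' @ 1: {1,2,3,4,5,6,8,9}  (accept∈set)
'c' @ 2: {1,2,3,4,5,6,7,8,9}  (accept∈set)
'a' @ 3: {1,2,3,4,5,6,8,9}  (accept∈set)
'c' @ 4: {1,2,3,4,5,6,7,8,9}  (accept∈set)
end set {1,2,3,4,5,6,7,8,9} — state 1 in

Answer: ACCEPT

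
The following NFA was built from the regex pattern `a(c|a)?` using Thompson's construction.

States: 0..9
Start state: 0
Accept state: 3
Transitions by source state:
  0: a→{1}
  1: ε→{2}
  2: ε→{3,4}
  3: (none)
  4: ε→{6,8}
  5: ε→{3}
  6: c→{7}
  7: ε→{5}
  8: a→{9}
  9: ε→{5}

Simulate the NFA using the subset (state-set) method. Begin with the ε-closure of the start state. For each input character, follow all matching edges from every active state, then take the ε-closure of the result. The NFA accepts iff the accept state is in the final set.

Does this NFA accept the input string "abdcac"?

start: ε-closure({0}) = {0}
'a' @ 1: {1,2,3,4,6,8}  ✓accept
'b' @ 2: {}  — dead — no transitions
rest 'dcac' ignored (set empty)
end set {} — state 3 not in

Answer: REJECT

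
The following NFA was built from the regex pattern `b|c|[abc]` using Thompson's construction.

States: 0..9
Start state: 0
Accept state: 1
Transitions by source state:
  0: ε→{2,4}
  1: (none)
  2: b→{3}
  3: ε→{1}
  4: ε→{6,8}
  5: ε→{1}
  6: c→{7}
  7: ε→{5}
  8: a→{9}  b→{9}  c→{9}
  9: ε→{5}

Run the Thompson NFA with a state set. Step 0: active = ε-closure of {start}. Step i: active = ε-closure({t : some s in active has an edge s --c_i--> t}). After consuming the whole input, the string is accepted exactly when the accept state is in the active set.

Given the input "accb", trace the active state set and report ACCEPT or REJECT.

Answer: REJECT

Trace:
start: ε-closure({0}) = {0,2,4,6,8}
'a' @ 1: {1,5,9}  ✓accept
'c' @ 2: {}  — state set empty
rest 'cb' ignored (set empty)
after full input: {}  (accept=1 not in)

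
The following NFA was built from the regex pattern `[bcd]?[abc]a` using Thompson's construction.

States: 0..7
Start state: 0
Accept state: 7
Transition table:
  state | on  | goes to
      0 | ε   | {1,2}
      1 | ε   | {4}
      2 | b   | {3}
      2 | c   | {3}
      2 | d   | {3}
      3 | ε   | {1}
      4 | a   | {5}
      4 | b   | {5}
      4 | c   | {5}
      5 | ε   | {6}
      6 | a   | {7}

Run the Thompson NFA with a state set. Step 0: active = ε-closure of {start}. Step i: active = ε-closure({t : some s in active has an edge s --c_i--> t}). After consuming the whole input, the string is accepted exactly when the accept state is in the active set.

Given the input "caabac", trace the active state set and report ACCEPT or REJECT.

initial (ε-close {0}): {0,1,2,4}
'c' @ 1: {1,3,4,5,6}
'a' @ 2: {5,6,7}  (accept∈set)
'a' @ 3: {7}  (accept∈set)
'b' @ 4: {}  — dead — no transitions
rest 'ac' ignored (set empty)
final: {}; accept 7 not in set

Answer: REJECT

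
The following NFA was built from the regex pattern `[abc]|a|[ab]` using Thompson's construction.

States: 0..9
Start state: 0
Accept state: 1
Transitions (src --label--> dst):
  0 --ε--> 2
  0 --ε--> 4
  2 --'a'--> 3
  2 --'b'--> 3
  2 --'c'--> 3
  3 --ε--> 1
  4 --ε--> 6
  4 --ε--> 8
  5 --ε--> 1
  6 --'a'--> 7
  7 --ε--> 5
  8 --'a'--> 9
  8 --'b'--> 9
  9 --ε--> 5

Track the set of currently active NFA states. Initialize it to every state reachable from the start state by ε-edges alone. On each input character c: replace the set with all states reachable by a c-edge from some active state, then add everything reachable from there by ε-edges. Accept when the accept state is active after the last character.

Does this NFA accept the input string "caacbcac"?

initial (ε-close {0}): {0,2,4,6,8}
'c' @ 1: {1,3}  [accepting]
'a' @ 2: {}  — state set empty
rest 'acbcac' ignored (set empty)
final: {}; accept 1 not in set

Answer: REJECT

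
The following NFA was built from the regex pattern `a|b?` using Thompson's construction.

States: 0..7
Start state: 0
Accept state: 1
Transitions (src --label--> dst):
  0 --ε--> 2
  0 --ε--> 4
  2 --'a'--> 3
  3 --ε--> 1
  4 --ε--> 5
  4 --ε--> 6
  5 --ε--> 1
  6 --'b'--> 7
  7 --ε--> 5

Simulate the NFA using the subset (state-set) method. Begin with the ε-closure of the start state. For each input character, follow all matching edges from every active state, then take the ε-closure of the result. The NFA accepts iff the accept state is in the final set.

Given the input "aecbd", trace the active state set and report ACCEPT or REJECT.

Answer: REJECT

Steps:
initial (ε-close {0}): {0,1,2,4,5,6}
'a' @ 1: {1,3}  ✓accept
'e' @ 2: {}  — state set empty
rest 'cbd' ignored (set empty)
final: {}; accept 1 not in set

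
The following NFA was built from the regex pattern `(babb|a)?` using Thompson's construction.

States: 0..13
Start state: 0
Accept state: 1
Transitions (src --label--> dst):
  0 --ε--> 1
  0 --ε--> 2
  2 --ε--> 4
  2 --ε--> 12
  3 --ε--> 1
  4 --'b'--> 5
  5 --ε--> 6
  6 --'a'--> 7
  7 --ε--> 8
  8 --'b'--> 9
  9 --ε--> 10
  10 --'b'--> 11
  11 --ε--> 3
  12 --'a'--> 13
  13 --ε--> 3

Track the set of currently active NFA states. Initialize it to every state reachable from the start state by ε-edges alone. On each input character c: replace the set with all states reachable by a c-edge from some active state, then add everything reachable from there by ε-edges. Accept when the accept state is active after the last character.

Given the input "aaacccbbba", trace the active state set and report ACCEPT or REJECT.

initial (ε-close {0}): {0,1,2,4,12}
'a' @ 1: {1,3,13}  (accept∈set)
'a' @ 2: {}  — no active states
rest 'acccbbba' ignored (set empty)
end set {} — state 1 not in

Answer: REJECT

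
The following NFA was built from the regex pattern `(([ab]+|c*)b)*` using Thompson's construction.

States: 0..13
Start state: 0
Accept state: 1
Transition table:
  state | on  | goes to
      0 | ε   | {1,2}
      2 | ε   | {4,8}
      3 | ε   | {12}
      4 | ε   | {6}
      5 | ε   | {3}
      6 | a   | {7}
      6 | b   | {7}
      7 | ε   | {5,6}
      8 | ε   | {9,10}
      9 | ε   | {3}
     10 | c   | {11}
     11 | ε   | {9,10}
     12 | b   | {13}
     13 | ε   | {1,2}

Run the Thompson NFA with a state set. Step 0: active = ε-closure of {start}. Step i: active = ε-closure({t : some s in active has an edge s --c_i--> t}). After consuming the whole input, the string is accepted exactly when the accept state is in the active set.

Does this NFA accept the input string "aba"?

Answer: REJECT

Steps:
start: ε-closure({0}) = {0,1,2,3,4,6,8,9,10,12}
'a' @ 1: {3,5,6,7,12}
'b' @ 2: {1,2,3,4,5,6,7,8,9,10,12,13}  ✓accept
'a' @ 3: {3,5,6,7,12}
after full input: {3,5,6,7,12}  (accept=1 not in)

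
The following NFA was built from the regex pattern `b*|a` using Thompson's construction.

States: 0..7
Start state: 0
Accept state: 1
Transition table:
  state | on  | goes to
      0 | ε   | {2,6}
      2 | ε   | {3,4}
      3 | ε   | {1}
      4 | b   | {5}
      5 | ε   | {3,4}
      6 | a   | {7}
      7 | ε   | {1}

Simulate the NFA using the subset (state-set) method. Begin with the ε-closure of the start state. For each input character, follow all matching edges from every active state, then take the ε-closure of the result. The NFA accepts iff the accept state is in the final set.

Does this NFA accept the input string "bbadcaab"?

initial (ε-close {0}): {0,1,2,3,4,6}
'b' @ 1: {1,3,4,5}  [accepting]
'b' @ 2: {1,3,4,5}  [accepting]
'a' @ 3: {}  — dead — no transitions
rest 'dcaab' ignored (set empty)
end set {} — state 1 not in

Answer: REJECT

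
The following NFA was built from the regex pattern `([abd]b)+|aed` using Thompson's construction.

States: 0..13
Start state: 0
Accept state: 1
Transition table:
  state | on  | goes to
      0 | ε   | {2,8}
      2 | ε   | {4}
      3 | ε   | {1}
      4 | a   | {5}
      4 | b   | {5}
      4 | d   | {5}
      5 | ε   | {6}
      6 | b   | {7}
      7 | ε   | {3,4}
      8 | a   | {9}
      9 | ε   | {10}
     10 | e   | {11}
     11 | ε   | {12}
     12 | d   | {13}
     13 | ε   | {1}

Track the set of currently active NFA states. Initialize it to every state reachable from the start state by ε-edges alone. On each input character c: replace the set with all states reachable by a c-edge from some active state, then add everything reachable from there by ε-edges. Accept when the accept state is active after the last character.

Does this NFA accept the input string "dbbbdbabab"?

initial (ε-close {0}): {0,2,4,8}
'd' @ 1: {5,6}
'b' @ 2: {1,3,4,7}  ✓accept
'b' @ 3: {5,6}
'b' @ 4: {1,3,4,7}  ✓accept
'd' @ 5: {5,6}
'b' @ 6: {1,3,4,7}  ✓accept
'a' @ 7: {5,6}
'b' @ 8: {1,3,4,7}  ✓accept
'a' @ 9: {5,6}
'b' @ 10: {1,3,4,7}  ✓accept
after full input: {1,3,4,7}  (accept=1 in)

Answer: ACCEPT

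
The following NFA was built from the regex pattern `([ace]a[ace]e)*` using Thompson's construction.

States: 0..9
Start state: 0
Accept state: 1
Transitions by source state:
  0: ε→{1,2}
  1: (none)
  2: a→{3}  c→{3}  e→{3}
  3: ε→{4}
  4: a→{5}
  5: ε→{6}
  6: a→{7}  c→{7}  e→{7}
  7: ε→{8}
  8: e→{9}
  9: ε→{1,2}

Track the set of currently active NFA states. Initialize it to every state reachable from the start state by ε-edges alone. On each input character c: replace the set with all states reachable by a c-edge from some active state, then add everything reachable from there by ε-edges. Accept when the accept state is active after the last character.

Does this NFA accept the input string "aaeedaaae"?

S₀ = ε-closure({0}) = {0,1,2}
'a' @ 1: {3,4}
'a' @ 2: {5,6}
'e' @ 3: {7,8}
'e' @ 4: {1,2,9}  [accepting]
'd' @ 5: {}  — no active states
rest 'aaae' ignored (set empty)
final: {}; accept 1 not in set

Answer: REJECT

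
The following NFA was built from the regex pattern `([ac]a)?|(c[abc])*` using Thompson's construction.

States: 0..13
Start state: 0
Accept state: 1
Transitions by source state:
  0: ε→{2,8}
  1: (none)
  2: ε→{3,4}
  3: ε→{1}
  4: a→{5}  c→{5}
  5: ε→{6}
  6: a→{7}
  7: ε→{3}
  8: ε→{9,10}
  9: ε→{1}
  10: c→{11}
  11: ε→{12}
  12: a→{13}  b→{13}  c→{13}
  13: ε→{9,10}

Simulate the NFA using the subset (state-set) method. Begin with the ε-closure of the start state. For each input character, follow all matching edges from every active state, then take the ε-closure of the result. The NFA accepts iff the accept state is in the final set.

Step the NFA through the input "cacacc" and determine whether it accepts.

Answer: ACCEPT

Trace:
initial (ε-close {0}): {0,1,2,3,4,8,9,10}
'c' @ 1: {5,6,11,12}
'a' @ 2: {1,3,7,9,10,13}  ✓accept
'c' @ 3: {11,12}
'a' @ 4: {1,9,10,13}  ✓accept
'c' @ 5: {11,12}
'c' @ 6: {1,9,10,13}  ✓accept
after full input: {1,9,10,13}  (accept=1 in)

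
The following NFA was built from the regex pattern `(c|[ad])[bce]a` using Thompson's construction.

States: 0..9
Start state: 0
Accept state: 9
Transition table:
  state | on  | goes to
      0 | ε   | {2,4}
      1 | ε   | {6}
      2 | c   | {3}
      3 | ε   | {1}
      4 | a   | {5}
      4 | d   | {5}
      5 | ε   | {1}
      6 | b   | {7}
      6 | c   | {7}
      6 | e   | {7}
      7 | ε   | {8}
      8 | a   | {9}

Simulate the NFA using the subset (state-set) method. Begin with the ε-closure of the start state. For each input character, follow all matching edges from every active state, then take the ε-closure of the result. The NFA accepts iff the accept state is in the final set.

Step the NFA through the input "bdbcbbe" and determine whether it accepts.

Answer: REJECT

Trace:
S₀ = ε-closure({0}) = {0,2,4}
'b' @ 1: {}  — state set empty
rest 'dbcbbe' ignored (set empty)
end set {} — state 9 not in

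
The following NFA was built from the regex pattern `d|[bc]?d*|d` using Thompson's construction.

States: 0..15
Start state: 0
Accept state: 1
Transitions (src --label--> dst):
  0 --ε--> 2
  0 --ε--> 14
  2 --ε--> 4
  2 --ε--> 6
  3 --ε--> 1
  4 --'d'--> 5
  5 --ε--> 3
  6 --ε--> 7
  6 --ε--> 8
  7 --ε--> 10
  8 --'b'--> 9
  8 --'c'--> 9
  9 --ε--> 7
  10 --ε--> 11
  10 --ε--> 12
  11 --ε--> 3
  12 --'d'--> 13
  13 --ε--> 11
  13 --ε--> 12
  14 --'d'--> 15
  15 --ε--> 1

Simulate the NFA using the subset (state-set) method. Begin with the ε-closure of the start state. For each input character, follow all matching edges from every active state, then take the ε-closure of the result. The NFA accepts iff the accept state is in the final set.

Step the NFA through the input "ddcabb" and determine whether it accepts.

initial (ε-close {0}): {0,1,2,3,4,6,7,8,10,11,12,14}
'd' @ 1: {1,3,5,11,12,13,15}  [accepting]
'd' @ 2: {1,3,11,12,13}  [accepting]
'c' @ 3: {}  — no active states
rest 'abb' ignored (set empty)
after full input: {}  (accept=1 not in)

Answer: REJECT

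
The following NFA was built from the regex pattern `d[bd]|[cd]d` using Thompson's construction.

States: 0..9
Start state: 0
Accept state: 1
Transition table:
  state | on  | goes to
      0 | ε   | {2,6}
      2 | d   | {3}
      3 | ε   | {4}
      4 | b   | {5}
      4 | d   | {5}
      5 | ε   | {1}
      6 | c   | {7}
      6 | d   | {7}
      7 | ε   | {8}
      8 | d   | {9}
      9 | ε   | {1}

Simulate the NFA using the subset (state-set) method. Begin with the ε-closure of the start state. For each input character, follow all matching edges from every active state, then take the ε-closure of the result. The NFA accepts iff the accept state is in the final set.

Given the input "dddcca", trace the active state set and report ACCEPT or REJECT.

Answer: REJECT

Trace:
S₀ = ε-closure({0}) = {0,2,6}
'd' @ 1: {3,4,7,8}
'd' @ 2: {1,5,9}  (accept∈set)
'd' @ 3: {}  — dead — no transitions
rest 'cca' ignored (set empty)
end set {} — state 1 not in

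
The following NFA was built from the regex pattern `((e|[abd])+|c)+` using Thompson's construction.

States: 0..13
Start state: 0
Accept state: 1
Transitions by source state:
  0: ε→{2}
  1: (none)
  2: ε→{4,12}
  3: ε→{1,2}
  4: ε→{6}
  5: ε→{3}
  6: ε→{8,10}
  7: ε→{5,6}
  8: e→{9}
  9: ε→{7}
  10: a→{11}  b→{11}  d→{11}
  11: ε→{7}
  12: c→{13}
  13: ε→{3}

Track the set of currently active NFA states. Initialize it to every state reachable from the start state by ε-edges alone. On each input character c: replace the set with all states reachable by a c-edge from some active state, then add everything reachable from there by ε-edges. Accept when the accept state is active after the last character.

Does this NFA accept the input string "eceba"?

start: ε-closure({0}) = {0,2,4,6,8,10,12}
'e' @ 1: {1,2,3,4,5,6,7,8,9,10,12}  ✓accept
'c' @ 2: {1,2,3,4,6,8,10,12,13}  ✓accept
'e' @ 3: {1,2,3,4,5,6,7,8,9,10,12}  ✓accept
'b' @ 4: {1,2,3,4,5,6,7,8,10,11,12}  ✓accept
'a' @ 5: {1,2,3,4,5,6,7,8,10,11,12}  ✓accept
after full input: {1,2,3,4,5,6,7,8,10,11,12}  (accept=1 in)

Answer: ACCEPT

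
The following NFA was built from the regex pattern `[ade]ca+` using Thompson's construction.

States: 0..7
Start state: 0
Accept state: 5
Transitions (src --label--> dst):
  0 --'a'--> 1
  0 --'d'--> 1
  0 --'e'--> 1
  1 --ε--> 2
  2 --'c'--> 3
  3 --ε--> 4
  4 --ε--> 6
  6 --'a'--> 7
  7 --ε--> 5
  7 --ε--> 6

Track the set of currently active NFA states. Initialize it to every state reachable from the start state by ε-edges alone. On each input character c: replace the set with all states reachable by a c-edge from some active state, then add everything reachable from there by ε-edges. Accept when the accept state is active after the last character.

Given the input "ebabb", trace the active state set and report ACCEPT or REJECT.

start: ε-closure({0}) = {0}
'e' @ 1: {1,2}
'b' @ 2: {}  — dead — no transitions
rest 'abb' ignored (set empty)
after full input: {}  (accept=5 not in)

Answer: REJECT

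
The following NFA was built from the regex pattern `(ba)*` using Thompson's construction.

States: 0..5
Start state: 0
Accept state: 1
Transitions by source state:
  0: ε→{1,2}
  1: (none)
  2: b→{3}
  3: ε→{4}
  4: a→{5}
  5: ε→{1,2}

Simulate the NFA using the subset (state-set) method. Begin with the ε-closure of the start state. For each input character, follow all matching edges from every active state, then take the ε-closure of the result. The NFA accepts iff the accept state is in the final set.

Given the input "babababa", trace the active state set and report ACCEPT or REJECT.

Answer: ACCEPT

Trace:
S₀ = ε-closure({0}) = {0,1,2}
'b' @ 1: {3,4}
'a' @ 2: {1,2,5}  ✓accept
'b' @ 3: {3,4}
'a' @ 4: {1,2,5}  ✓accept
'b' @ 5: {3,4}
'a' @ 6: {1,2,5}  ✓accept
'b' @ 7: {3,4}
'a' @ 8: {1,2,5}  ✓accept
final: {1,2,5}; accept 1 in set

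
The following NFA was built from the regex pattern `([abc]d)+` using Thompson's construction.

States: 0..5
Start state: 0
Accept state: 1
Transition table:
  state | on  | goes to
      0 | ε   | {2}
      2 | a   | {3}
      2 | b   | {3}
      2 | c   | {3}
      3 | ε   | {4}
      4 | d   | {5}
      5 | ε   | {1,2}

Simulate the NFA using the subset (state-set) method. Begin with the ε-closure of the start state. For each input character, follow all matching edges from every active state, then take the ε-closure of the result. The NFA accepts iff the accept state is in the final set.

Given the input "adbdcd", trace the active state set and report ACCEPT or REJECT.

S₀ = ε-closure({0}) = {0,2}
'a' @ 1: {3,4}
'd' @ 2: {1,2,5}  [accepting]
'b' @ 3: {3,4}
'd' @ 4: {1,2,5}  [accepting]
'c' @ 5: {3,4}
'd' @ 6: {1,2,5}  [accepting]
after full input: {1,2,5}  (accept=1 in)

Answer: ACCEPT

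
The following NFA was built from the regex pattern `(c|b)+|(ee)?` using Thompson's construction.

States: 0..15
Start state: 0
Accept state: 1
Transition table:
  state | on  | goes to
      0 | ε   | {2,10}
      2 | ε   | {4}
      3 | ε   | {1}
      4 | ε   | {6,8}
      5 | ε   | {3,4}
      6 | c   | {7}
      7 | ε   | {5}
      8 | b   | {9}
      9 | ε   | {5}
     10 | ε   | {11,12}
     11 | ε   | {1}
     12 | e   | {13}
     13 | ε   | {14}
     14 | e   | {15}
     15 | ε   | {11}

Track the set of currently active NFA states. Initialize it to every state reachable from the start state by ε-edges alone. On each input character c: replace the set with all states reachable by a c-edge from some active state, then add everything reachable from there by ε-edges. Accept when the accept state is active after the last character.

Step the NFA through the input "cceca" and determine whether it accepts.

start: ε-closure({0}) = {0,1,2,4,6,8,10,11,12}
'c' @ 1: {1,3,4,5,6,7,8}  ✓accept
'c' @ 2: {1,3,4,5,6,7,8}  ✓accept
'e' @ 3: {}  — no active states
rest 'ca' ignored (set empty)
after full input: {}  (accept=1 not in)

Answer: REJECT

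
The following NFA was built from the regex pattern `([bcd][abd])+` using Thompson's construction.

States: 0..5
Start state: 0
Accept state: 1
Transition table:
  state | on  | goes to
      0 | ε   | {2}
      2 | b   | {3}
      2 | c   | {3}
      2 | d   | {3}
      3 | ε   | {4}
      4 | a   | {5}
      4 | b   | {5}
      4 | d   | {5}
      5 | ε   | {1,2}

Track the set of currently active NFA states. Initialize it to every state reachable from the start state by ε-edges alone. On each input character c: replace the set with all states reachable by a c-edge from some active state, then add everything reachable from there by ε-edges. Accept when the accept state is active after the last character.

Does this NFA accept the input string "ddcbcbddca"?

S₀ = ε-closure({0}) = {0,2}
'd' @ 1: {3,4}
'd' @ 2: {1,2,5}  ✓accept
'c' @ 3: {3,4}
'b' @ 4: {1,2,5}  ✓accept
'c' @ 5: {3,4}
'b' @ 6: {1,2,5}  ✓accept
'd' @ 7: {3,4}
'd' @ 8: {1,2,5}  ✓accept
'c' @ 9: {3,4}
'a' @ 10: {1,2,5}  ✓accept
end set {1,2,5} — state 1 in

Answer: ACCEPT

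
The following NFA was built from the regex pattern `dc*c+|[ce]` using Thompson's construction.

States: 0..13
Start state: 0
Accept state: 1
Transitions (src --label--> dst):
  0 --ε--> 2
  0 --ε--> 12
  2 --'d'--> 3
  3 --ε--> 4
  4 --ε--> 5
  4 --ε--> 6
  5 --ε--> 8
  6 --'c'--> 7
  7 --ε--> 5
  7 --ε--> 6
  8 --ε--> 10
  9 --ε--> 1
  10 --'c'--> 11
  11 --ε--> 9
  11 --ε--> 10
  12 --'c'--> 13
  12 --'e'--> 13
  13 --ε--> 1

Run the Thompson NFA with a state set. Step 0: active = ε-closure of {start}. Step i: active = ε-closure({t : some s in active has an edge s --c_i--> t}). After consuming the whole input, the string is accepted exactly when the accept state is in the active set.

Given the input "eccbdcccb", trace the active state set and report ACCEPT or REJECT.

start: ε-closure({0}) = {0,2,12}
'e' @ 1: {1,13}  [accepting]
'c' @ 2: {}  — no active states
rest 'cbdcccb' ignored (set empty)
end set {} — state 1 not in

Answer: REJECT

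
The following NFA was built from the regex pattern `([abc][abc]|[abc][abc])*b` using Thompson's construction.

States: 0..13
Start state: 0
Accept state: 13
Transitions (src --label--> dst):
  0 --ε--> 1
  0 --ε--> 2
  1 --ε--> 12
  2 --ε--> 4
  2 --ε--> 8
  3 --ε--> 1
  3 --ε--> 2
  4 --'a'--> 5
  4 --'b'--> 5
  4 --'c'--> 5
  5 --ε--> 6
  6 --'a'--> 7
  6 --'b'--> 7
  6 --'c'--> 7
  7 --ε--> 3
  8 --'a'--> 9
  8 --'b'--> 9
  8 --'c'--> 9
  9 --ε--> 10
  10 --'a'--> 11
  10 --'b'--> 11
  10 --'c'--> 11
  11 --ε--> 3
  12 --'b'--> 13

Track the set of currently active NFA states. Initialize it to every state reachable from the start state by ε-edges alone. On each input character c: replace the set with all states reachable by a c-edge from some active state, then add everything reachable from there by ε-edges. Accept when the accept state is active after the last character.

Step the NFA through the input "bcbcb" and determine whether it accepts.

Answer: ACCEPT

Derivation:
start: ε-closure({0}) = {0,1,2,4,8,12}
'b' @ 1: {5,6,9,10,13}  ✓accept
'c' @ 2: {1,2,3,4,7,8,11,12}
'b' @ 3: {5,6,9,10,13}  ✓accept
'c' @ 4: {1,2,3,4,7,8,11,12}
'b' @ 5: {5,6,9,10,13}  ✓accept
after full input: {5,6,9,10,13}  (accept=13 in)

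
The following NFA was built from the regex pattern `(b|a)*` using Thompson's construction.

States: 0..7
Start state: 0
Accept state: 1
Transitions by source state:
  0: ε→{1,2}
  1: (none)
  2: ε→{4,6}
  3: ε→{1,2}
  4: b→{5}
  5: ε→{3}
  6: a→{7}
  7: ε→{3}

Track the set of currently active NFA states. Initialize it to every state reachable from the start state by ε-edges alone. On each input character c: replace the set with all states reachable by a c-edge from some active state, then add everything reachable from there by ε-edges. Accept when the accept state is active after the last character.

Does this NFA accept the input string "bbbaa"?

initial (ε-close {0}): {0,1,2,4,6}
'b' @ 1: {1,2,3,4,5,6}  [accepting]
'b' @ 2: {1,2,3,4,5,6}  [accepting]
'b' @ 3: {1,2,3,4,5,6}  [accepting]
'a' @ 4: {1,2,3,4,6,7}  [accepting]
'a' @ 5: {1,2,3,4,6,7}  [accepting]
end set {1,2,3,4,6,7} — state 1 in

Answer: ACCEPT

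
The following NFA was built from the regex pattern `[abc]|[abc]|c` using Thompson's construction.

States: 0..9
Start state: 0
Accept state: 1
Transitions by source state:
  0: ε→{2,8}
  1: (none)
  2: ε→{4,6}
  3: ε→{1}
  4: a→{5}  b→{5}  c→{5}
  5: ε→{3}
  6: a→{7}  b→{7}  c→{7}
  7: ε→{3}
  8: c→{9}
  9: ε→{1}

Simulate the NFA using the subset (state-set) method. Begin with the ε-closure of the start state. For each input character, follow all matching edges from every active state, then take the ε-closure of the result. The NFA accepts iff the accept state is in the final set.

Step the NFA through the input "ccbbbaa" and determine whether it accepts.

start: ε-closure({0}) = {0,2,4,6,8}
'c' @ 1: {1,3,5,7,9}  (accept∈set)
'c' @ 2: {}  — dead — no transitions
rest 'bbbaa' ignored (set empty)
after full input: {}  (accept=1 not in)

Answer: REJECT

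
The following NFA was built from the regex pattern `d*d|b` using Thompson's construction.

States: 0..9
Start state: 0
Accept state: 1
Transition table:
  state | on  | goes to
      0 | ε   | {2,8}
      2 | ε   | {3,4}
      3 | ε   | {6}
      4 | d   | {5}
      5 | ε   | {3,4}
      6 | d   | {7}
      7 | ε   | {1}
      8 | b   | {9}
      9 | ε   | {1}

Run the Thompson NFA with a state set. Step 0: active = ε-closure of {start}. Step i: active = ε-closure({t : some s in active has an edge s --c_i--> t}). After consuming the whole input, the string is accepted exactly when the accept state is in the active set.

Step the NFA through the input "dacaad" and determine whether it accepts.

S₀ = ε-closure({0}) = {0,2,3,4,6,8}
'd' @ 1: {1,3,4,5,6,7}  ✓accept
'a' @ 2: {}  — no active states
rest 'caad' ignored (set empty)
end set {} — state 1 not in

Answer: REJECT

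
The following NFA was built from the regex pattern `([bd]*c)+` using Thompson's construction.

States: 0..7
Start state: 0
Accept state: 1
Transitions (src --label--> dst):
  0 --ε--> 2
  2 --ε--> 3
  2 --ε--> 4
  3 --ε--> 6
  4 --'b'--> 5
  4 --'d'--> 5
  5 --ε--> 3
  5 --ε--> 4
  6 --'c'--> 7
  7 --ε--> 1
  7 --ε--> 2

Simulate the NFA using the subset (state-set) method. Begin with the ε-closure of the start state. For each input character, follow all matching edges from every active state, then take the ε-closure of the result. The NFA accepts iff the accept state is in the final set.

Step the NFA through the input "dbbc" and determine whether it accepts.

start: ε-closure({0}) = {0,2,3,4,6}
'd' @ 1: {3,4,5,6}
'b' @ 2: {3,4,5,6}
'b' @ 3: {3,4,5,6}
'c' @ 4: {1,2,3,4,6,7}  ✓accept
end set {1,2,3,4,6,7} — state 1 in

Answer: ACCEPT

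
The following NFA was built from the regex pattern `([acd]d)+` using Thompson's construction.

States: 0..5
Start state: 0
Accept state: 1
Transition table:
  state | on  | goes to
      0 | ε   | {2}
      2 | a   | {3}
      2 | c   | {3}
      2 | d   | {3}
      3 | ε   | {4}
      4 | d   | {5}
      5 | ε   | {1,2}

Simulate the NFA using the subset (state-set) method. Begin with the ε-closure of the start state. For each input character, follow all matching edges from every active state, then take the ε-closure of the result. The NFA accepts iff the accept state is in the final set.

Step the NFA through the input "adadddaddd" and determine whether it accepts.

start: ε-closure({0}) = {0,2}
'a' @ 1: {3,4}
'd' @ 2: {1,2,5}  (accept∈set)
'a' @ 3: {3,4}
'd' @ 4: {1,2,5}  (accept∈set)
'd' @ 5: {3,4}
'd' @ 6: {1,2,5}  (accept∈set)
'a' @ 7: {3,4}
'd' @ 8: {1,2,5}  (accept∈set)
'd' @ 9: {3,4}
'd' @ 10: {1,2,5}  (accept∈set)
final: {1,2,5}; accept 1 in set

Answer: ACCEPT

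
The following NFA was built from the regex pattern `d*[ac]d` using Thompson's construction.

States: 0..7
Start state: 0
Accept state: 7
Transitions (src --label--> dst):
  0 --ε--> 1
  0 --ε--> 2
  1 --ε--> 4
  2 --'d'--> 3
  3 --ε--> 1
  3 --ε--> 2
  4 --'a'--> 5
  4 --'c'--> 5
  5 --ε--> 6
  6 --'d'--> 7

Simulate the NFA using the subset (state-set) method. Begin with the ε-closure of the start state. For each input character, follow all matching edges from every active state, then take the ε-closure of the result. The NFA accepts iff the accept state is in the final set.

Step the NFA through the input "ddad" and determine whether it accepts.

Answer: ACCEPT

Derivation:
S₀ = ε-closure({0}) = {0,1,2,4}
'd' @ 1: {1,2,3,4}
'd' @ 2: {1,2,3,4}
'a' @ 3: {5,6}
'd' @ 4: {7}  ✓accept
final: {7}; accept 7 in set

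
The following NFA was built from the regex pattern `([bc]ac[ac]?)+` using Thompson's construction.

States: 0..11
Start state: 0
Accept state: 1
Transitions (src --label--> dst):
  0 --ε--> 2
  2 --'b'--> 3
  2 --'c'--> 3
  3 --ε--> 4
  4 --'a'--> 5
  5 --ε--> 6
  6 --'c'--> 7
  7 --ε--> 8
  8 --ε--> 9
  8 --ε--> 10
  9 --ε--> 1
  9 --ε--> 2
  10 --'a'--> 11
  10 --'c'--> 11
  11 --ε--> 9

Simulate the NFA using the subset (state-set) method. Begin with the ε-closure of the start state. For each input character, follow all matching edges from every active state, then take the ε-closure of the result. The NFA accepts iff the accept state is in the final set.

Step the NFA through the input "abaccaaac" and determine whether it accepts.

Answer: REJECT

Trace:
S₀ = ε-closure({0}) = {0,2}
'a' @ 1: {}  — state set empty
rest 'baccaaac' ignored (set empty)
end set {} — state 1 not in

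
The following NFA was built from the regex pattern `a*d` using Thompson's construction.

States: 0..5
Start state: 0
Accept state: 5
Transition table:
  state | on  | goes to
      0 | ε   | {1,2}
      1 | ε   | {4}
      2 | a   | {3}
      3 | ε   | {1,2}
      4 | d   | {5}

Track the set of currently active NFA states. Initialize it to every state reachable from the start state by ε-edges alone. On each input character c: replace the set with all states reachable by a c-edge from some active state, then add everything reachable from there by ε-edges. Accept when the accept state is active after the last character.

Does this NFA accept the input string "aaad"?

S₀ = ε-closure({0}) = {0,1,2,4}
'a' @ 1: {1,2,3,4}
'a' @ 2: {1,2,3,4}
'a' @ 3: {1,2,3,4}
'd' @ 4: {5}  [accepting]
final: {5}; accept 5 in set

Answer: ACCEPT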